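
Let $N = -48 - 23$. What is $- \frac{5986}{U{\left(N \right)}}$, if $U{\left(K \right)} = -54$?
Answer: $\frac{2993}{27} \approx 110.85$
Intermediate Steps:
$N = -71$
$- \frac{5986}{U{\left(N \right)}} = - \frac{5986}{-54} = \left(-5986\right) \left(- \frac{1}{54}\right) = \frac{2993}{27}$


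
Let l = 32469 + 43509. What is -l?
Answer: -75978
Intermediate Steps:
l = 75978
-l = -1*75978 = -75978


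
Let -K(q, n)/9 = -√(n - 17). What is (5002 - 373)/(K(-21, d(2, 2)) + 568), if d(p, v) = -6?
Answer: 2629272/324487 - 41661*I*√23/324487 ≈ 8.1029 - 0.61574*I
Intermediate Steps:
K(q, n) = 9*√(-17 + n) (K(q, n) = -(-9)*√(n - 17) = -(-9)*√(-17 + n) = 9*√(-17 + n))
(5002 - 373)/(K(-21, d(2, 2)) + 568) = (5002 - 373)/(9*√(-17 - 6) + 568) = 4629/(9*√(-23) + 568) = 4629/(9*(I*√23) + 568) = 4629/(9*I*√23 + 568) = 4629/(568 + 9*I*√23)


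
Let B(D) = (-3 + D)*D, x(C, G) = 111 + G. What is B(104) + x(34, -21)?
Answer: 10594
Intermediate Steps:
B(D) = D*(-3 + D)
B(104) + x(34, -21) = 104*(-3 + 104) + (111 - 21) = 104*101 + 90 = 10504 + 90 = 10594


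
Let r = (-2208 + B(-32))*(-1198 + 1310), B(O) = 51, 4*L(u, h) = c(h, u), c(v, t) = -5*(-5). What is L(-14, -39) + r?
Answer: -966311/4 ≈ -2.4158e+5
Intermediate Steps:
c(v, t) = 25
L(u, h) = 25/4 (L(u, h) = (1/4)*25 = 25/4)
r = -241584 (r = (-2208 + 51)*(-1198 + 1310) = -2157*112 = -241584)
L(-14, -39) + r = 25/4 - 241584 = -966311/4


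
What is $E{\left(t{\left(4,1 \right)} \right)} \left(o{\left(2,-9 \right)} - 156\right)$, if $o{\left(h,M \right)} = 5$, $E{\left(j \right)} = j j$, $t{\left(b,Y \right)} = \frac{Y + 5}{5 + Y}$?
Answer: $-151$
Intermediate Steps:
$t{\left(b,Y \right)} = 1$ ($t{\left(b,Y \right)} = \frac{5 + Y}{5 + Y} = 1$)
$E{\left(j \right)} = j^{2}$
$E{\left(t{\left(4,1 \right)} \right)} \left(o{\left(2,-9 \right)} - 156\right) = 1^{2} \left(5 - 156\right) = 1 \left(-151\right) = -151$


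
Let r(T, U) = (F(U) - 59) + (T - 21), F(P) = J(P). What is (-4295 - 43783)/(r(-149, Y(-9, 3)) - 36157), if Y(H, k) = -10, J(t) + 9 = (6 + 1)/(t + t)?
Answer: 961560/727907 ≈ 1.3210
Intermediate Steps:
J(t) = -9 + 7/(2*t) (J(t) = -9 + (6 + 1)/(t + t) = -9 + 7/((2*t)) = -9 + 7*(1/(2*t)) = -9 + 7/(2*t))
F(P) = -9 + 7/(2*P)
r(T, U) = -89 + T + 7/(2*U) (r(T, U) = ((-9 + 7/(2*U)) - 59) + (T - 21) = (-68 + 7/(2*U)) + (-21 + T) = -89 + T + 7/(2*U))
(-4295 - 43783)/(r(-149, Y(-9, 3)) - 36157) = (-4295 - 43783)/((-89 - 149 + (7/2)/(-10)) - 36157) = -48078/((-89 - 149 + (7/2)*(-⅒)) - 36157) = -48078/((-89 - 149 - 7/20) - 36157) = -48078/(-4767/20 - 36157) = -48078/(-727907/20) = -48078*(-20/727907) = 961560/727907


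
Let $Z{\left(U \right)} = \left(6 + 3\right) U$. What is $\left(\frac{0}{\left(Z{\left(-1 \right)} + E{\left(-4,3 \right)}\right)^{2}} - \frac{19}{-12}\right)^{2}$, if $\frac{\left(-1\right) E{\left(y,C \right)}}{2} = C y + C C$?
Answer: $\frac{361}{144} \approx 2.5069$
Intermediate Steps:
$Z{\left(U \right)} = 9 U$
$E{\left(y,C \right)} = - 2 C^{2} - 2 C y$ ($E{\left(y,C \right)} = - 2 \left(C y + C C\right) = - 2 \left(C y + C^{2}\right) = - 2 \left(C^{2} + C y\right) = - 2 C^{2} - 2 C y$)
$\left(\frac{0}{\left(Z{\left(-1 \right)} + E{\left(-4,3 \right)}\right)^{2}} - \frac{19}{-12}\right)^{2} = \left(\frac{0}{\left(9 \left(-1\right) - 6 \left(3 - 4\right)\right)^{2}} - \frac{19}{-12}\right)^{2} = \left(\frac{0}{\left(-9 - 6 \left(-1\right)\right)^{2}} - - \frac{19}{12}\right)^{2} = \left(\frac{0}{\left(-9 + 6\right)^{2}} + \frac{19}{12}\right)^{2} = \left(\frac{0}{\left(-3\right)^{2}} + \frac{19}{12}\right)^{2} = \left(\frac{0}{9} + \frac{19}{12}\right)^{2} = \left(0 \cdot \frac{1}{9} + \frac{19}{12}\right)^{2} = \left(0 + \frac{19}{12}\right)^{2} = \left(\frac{19}{12}\right)^{2} = \frac{361}{144}$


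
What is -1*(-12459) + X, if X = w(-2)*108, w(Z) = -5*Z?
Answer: 13539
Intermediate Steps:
X = 1080 (X = -5*(-2)*108 = 10*108 = 1080)
-1*(-12459) + X = -1*(-12459) + 1080 = 12459 + 1080 = 13539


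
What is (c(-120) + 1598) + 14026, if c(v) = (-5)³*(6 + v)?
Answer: 29874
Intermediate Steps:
c(v) = -750 - 125*v (c(v) = -125*(6 + v) = -750 - 125*v)
(c(-120) + 1598) + 14026 = ((-750 - 125*(-120)) + 1598) + 14026 = ((-750 + 15000) + 1598) + 14026 = (14250 + 1598) + 14026 = 15848 + 14026 = 29874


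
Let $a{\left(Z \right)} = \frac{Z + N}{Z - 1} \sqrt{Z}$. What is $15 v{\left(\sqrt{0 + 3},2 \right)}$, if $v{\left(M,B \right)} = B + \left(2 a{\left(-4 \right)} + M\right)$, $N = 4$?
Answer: $30 + 15 \sqrt{3} \approx 55.981$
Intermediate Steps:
$a{\left(Z \right)} = \frac{\sqrt{Z} \left(4 + Z\right)}{-1 + Z}$ ($a{\left(Z \right)} = \frac{Z + 4}{Z - 1} \sqrt{Z} = \frac{4 + Z}{-1 + Z} \sqrt{Z} = \frac{\sqrt{Z} \left(4 + Z\right)}{-1 + Z}$)
$v{\left(M,B \right)} = B + M$ ($v{\left(M,B \right)} = B + \left(2 \frac{\sqrt{-4} \left(4 - 4\right)}{-1 - 4} + M\right) = B + \left(2 \cdot 2 i \frac{1}{-5} \cdot 0 + M\right) = B + \left(2 \cdot 2 i \left(- \frac{1}{5}\right) 0 + M\right) = B + \left(2 \cdot 0 + M\right) = B + \left(0 + M\right) = B + M$)
$15 v{\left(\sqrt{0 + 3},2 \right)} = 15 \left(2 + \sqrt{0 + 3}\right) = 15 \left(2 + \sqrt{3}\right) = 30 + 15 \sqrt{3}$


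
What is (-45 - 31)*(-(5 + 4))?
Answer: 684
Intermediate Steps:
(-45 - 31)*(-(5 + 4)) = -(-76)*9 = -76*(-9) = 684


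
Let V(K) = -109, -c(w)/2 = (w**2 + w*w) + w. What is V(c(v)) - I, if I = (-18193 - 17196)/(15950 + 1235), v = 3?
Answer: -1837776/17185 ≈ -106.94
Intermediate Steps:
I = -35389/17185 ≈ -2.0593
c(w) = -4*w**2 - 2*w (c(w) = -2*((w**2 + w*w) + w) = -2*((w**2 + w**2) + w) = -2*(2*w**2 + w) = -2*(w + 2*w**2) = -4*w**2 - 2*w)
V(c(v)) - I = -109 - 1*(-35389/17185) = -109 + 35389/17185 = -1837776/17185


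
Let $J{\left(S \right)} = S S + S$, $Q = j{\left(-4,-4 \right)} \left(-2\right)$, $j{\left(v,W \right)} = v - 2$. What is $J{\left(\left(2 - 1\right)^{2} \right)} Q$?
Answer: $24$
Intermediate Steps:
$j{\left(v,W \right)} = -2 + v$
$Q = 12$ ($Q = \left(-2 - 4\right) \left(-2\right) = \left(-6\right) \left(-2\right) = 12$)
$J{\left(S \right)} = S + S^{2}$ ($J{\left(S \right)} = S^{2} + S = S + S^{2}$)
$J{\left(\left(2 - 1\right)^{2} \right)} Q = \left(2 - 1\right)^{2} \left(1 + \left(2 - 1\right)^{2}\right) 12 = 1^{2} \left(1 + 1^{2}\right) 12 = 1 \left(1 + 1\right) 12 = 1 \cdot 2 \cdot 12 = 2 \cdot 12 = 24$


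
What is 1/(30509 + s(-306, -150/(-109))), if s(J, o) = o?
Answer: 109/3325631 ≈ 3.2776e-5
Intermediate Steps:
1/(30509 + s(-306, -150/(-109))) = 1/(30509 - 150/(-109)) = 1/(30509 - 150*(-1/109)) = 1/(30509 + 150/109) = 1/(3325631/109) = 109/3325631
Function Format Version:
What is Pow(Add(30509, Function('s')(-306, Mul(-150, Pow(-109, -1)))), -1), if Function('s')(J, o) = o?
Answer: Rational(109, 3325631) ≈ 3.2776e-5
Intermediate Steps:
Pow(Add(30509, Function('s')(-306, Mul(-150, Pow(-109, -1)))), -1) = Pow(Add(30509, Mul(-150, Pow(-109, -1))), -1) = Pow(Add(30509, Mul(-150, Rational(-1, 109))), -1) = Pow(Add(30509, Rational(150, 109)), -1) = Pow(Rational(3325631, 109), -1) = Rational(109, 3325631)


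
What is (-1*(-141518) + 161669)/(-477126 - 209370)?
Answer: -303187/686496 ≈ -0.44164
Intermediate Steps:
(-1*(-141518) + 161669)/(-477126 - 209370) = (141518 + 161669)/(-686496) = 303187*(-1/686496) = -303187/686496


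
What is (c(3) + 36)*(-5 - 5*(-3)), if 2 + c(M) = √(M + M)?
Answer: 340 + 10*√6 ≈ 364.50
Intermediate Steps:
c(M) = -2 + √2*√M (c(M) = -2 + √(M + M) = -2 + √(2*M) = -2 + √2*√M)
(c(3) + 36)*(-5 - 5*(-3)) = ((-2 + √2*√3) + 36)*(-5 - 5*(-3)) = ((-2 + √6) + 36)*(-5 + 15) = (34 + √6)*10 = 340 + 10*√6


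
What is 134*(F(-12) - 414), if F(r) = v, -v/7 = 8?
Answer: -62980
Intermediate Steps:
v = -56 (v = -7*8 = -56)
F(r) = -56
134*(F(-12) - 414) = 134*(-56 - 414) = 134*(-470) = -62980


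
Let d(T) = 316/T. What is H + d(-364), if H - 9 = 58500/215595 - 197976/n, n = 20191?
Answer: -12341219216/8802892371 ≈ -1.4020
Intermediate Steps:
H = -51638987/96735081 (H = 9 + (58500/215595 - 197976/20191) = 9 + (58500*(1/215595) - 197976*1/20191) = 9 + (1300/4791 - 197976/20191) = 9 - 922254716/96735081 = -51638987/96735081 ≈ -0.53382)
H + d(-364) = -51638987/96735081 + 316/(-364) = -51638987/96735081 + 316*(-1/364) = -51638987/96735081 - 79/91 = -12341219216/8802892371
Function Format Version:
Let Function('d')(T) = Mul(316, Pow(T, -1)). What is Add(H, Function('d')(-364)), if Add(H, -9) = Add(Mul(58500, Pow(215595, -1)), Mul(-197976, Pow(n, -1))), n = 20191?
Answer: Rational(-12341219216, 8802892371) ≈ -1.4020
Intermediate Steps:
H = Rational(-51638987, 96735081) (H = Add(9, Add(Mul(58500, Pow(215595, -1)), Mul(-197976, Pow(20191, -1)))) = Add(9, Add(Mul(58500, Rational(1, 215595)), Mul(-197976, Rational(1, 20191)))) = Add(9, Add(Rational(1300, 4791), Rational(-197976, 20191))) = Add(9, Rational(-922254716, 96735081)) = Rational(-51638987, 96735081) ≈ -0.53382)
Add(H, Function('d')(-364)) = Add(Rational(-51638987, 96735081), Mul(316, Pow(-364, -1))) = Add(Rational(-51638987, 96735081), Mul(316, Rational(-1, 364))) = Add(Rational(-51638987, 96735081), Rational(-79, 91)) = Rational(-12341219216, 8802892371)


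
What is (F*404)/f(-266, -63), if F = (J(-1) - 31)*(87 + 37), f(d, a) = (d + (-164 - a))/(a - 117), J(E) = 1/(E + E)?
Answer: -284044320/367 ≈ -7.7396e+5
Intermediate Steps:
J(E) = 1/(2*E)
f(d, a) = (-164 + d - a)/(-117 + a)
F = -3906 (F = ((½)/(-1) - 31)*(87 + 37) = ((½)*(-1) - 31)*124 = (-½ - 31)*124 = -63/2*124 = -3906)
(F*404)/f(-266, -63) = (-3906*404)/(((-164 - 266 - 1*(-63))/(-117 - 63))) = -1578024*(-180/(-164 - 266 + 63)) = -1578024/((-1/180*(-367))) = -1578024/367/180 = -1578024*180/367 = -284044320/367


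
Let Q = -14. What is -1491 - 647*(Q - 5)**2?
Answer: -235058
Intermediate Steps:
-1491 - 647*(Q - 5)**2 = -1491 - 647*(-14 - 5)**2 = -1491 - 647*(-19)**2 = -1491 - 647*361 = -1491 - 233567 = -235058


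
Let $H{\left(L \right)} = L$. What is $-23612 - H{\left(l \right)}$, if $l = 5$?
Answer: $-23617$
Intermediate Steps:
$-23612 - H{\left(l \right)} = -23612 - 5 = -23617$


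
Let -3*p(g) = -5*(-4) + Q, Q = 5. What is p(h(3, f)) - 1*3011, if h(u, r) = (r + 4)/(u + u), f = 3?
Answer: -9058/3 ≈ -3019.3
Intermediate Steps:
h(u, r) = (4 + r)/(2*u) (h(u, r) = (4 + r)/((2*u)) = (4 + r)*(1/(2*u)) = (4 + r)/(2*u))
p(g) = -25/3 (p(g) = -(-5*(-4) + 5)/3 = -(20 + 5)/3 = -⅓*25 = -25/3)
p(h(3, f)) - 1*3011 = -25/3 - 1*3011 = -25/3 - 3011 = -9058/3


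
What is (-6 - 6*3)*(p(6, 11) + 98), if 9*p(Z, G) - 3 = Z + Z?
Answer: -2392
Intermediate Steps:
p(Z, G) = ⅓ + 2*Z/9 (p(Z, G) = ⅓ + (Z + Z)/9 = ⅓ + (2*Z)/9 = ⅓ + 2*Z/9)
(-6 - 6*3)*(p(6, 11) + 98) = (-6 - 6*3)*((⅓ + (2/9)*6) + 98) = (-6 - 18)*((⅓ + 4/3) + 98) = -24*(5/3 + 98) = -24*299/3 = -2392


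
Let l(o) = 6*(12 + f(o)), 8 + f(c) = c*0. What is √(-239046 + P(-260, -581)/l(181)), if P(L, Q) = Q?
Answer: I*√34426110/12 ≈ 488.95*I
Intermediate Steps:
f(c) = -8 (f(c) = -8 + c*0 = -8 + 0 = -8)
l(o) = 24 (l(o) = 6*(12 - 8) = 6*4 = 24)
√(-239046 + P(-260, -581)/l(181)) = √(-239046 - 581/24) = √(-5737685/24) = I*√34426110/12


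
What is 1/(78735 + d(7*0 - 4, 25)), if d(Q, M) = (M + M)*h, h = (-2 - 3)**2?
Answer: 1/79985 ≈ 1.2502e-5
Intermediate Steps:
h = 25 (h = (-5)**2 = 25)
d(Q, M) = 50*M (d(Q, M) = (M + M)*25 = (2*M)*25 = 50*M)
1/(78735 + d(7*0 - 4, 25)) = 1/(78735 + 50*25) = 1/(78735 + 1250) = 1/79985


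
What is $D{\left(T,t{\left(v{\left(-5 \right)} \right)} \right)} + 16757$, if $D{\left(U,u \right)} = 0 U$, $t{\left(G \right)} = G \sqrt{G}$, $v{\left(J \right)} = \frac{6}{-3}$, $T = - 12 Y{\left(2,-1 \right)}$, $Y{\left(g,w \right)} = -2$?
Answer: $16757$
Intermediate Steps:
$T = 24$ ($T = \left(-12\right) \left(-2\right) = 24$)
$v{\left(J \right)} = -2$ ($v{\left(J \right)} = 6 \left(- \frac{1}{3}\right) = -2$)
$t{\left(G \right)} = G^{\frac{3}{2}}$
$D{\left(U,u \right)} = 0$
$D{\left(T,t{\left(v{\left(-5 \right)} \right)} \right)} + 16757 = 0 + 16757 = 16757$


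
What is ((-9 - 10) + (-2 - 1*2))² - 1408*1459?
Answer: -2053743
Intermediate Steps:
((-9 - 10) + (-2 - 1*2))² - 1408*1459 = (-19 + (-2 - 2))² - 2054272 = (-19 - 4)² - 2054272 = (-23)² - 2054272 = 529 - 2054272 = -2053743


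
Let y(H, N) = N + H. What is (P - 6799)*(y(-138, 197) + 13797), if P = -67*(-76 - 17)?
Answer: -7870208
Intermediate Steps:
P = 6231 (P = -67*(-93) = 6231)
y(H, N) = H + N
(P - 6799)*(y(-138, 197) + 13797) = (6231 - 6799)*((-138 + 197) + 13797) = -568*(59 + 13797) = -568*13856 = -7870208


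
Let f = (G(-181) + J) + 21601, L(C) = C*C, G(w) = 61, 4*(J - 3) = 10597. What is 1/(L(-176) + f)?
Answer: 4/221161 ≈ 1.8086e-5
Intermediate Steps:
J = 10609/4 (J = 3 + (1/4)*10597 = 3 + 10597/4 = 10609/4 ≈ 2652.3)
L(C) = C**2
f = 97257/4 (f = (61 + 10609/4) + 21601 = 10853/4 + 21601 = 97257/4 ≈ 24314.)
1/(L(-176) + f) = 1/((-176)**2 + 97257/4) = 1/(30976 + 97257/4) = 1/(221161/4) = 4/221161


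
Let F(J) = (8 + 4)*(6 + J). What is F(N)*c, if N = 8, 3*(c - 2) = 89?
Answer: 5320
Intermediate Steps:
c = 95/3 (c = 2 + (⅓)*89 = 2 + 89/3 = 95/3 ≈ 31.667)
F(J) = 72 + 12*J (F(J) = 12*(6 + J) = 72 + 12*J)
F(N)*c = (72 + 12*8)*(95/3) = (72 + 96)*(95/3) = 168*(95/3) = 5320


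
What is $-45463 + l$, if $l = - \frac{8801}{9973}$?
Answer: $- \frac{453411300}{9973} \approx -45464.0$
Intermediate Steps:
$l = - \frac{8801}{9973}$ ($l = \left(-8801\right) \frac{1}{9973} = - \frac{8801}{9973} \approx -0.88248$)
$-45463 + l = -45463 - \frac{8801}{9973} = - \frac{453411300}{9973}$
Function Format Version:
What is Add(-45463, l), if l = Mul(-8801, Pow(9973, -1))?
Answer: Rational(-453411300, 9973) ≈ -45464.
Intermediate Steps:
l = Rational(-8801, 9973) (l = Mul(-8801, Rational(1, 9973)) = Rational(-8801, 9973) ≈ -0.88248)
Add(-45463, l) = Add(-45463, Rational(-8801, 9973)) = Rational(-453411300, 9973)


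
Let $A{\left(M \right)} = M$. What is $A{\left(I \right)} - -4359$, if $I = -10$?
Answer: $4349$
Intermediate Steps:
$A{\left(I \right)} - -4359 = -10 - -4359 = -10 + 4359 = 4349$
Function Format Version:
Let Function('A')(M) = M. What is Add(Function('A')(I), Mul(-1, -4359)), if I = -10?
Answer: 4349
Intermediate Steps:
Add(Function('A')(I), Mul(-1, -4359)) = Add(-10, Mul(-1, -4359)) = Add(-10, 4359) = 4349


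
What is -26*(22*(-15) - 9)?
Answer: 8814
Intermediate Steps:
-26*(22*(-15) - 9) = -26*(-330 - 9) = -26*(-339) = 8814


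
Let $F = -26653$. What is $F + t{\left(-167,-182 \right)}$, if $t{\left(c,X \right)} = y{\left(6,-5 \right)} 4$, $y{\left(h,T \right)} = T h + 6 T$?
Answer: $-26893$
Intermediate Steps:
$y{\left(h,T \right)} = 6 T + T h$
$t{\left(c,X \right)} = -240$ ($t{\left(c,X \right)} = - 5 \left(6 + 6\right) 4 = \left(-5\right) 12 \cdot 4 = \left(-60\right) 4 = -240$)
$F + t{\left(-167,-182 \right)} = -26653 - 240 = -26893$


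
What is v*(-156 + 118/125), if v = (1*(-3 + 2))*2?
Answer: 38764/125 ≈ 310.11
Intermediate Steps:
v = -2 (v = (1*(-1))*2 = -1*2 = -2)
v*(-156 + 118/125) = -2*(-156 + 118/125) = -2*(-19382/125) = 38764/125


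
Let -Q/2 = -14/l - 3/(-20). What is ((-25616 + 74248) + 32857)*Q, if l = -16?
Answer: -3341049/20 ≈ -1.6705e+5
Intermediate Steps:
Q = -41/20 (Q = -2*(-14/(-16) - 3/(-20)) = -2*(-14*(-1/16) - 3*(-1/20)) = -2*(7/8 + 3/20) = -2*41/40 = -41/20 ≈ -2.0500)
((-25616 + 74248) + 32857)*Q = ((-25616 + 74248) + 32857)*(-41/20) = (48632 + 32857)*(-41/20) = 81489*(-41/20) = -3341049/20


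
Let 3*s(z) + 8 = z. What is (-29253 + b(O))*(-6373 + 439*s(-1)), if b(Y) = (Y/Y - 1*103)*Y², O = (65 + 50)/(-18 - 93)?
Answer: 927350334490/4107 ≈ 2.2580e+8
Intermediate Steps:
s(z) = -8/3 + z/3
O = -115/111 (O = 115/(-111) = 115*(-1/111) = -115/111 ≈ -1.0360)
b(Y) = -102*Y² (b(Y) = (1 - 103)*Y² = -102*Y²)
(-29253 + b(O))*(-6373 + 439*s(-1)) = (-29253 - 102*(-115/111)²)*(-6373 + 439*(-8/3 + (⅓)*(-1))) = (-29253 - 102*13225/12321)*(-6373 + 439*(-8/3 - ⅓)) = (-29253 - 449650/4107)*(-6373 + 439*(-3)) = -120591721*(-6373 - 1317)/4107 = -120591721/4107*(-7690) = 927350334490/4107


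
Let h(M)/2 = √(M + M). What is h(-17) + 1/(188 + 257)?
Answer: 1/445 + 2*I*√34 ≈ 0.0022472 + 11.662*I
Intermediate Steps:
h(M) = 2*√2*√M (h(M) = 2*√(M + M) = 2*√(2*M) = 2*(√2*√M) = 2*√2*√M)
h(-17) + 1/(188 + 257) = 2*√2*√(-17) + 1/(188 + 257) = 2*√2*(I*√17) + 1/445 = 2*I*√34 + 1/445 = 1/445 + 2*I*√34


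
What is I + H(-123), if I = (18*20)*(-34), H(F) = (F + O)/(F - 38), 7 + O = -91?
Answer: -1970419/161 ≈ -12239.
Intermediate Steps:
O = -98 (O = -7 - 91 = -98)
H(F) = (-98 + F)/(-38 + F) (H(F) = (F - 98)/(F - 38) = (-98 + F)/(-38 + F))
I = -12240 (I = 360*(-34) = -12240)
I + H(-123) = -12240 + (-98 - 123)/(-38 - 123) = -12240 - 221/(-161) = -12240 - 1/161*(-221) = -12240 + 221/161 = -1970419/161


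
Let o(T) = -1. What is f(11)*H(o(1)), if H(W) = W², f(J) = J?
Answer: 11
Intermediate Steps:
f(11)*H(o(1)) = 11*(-1)² = 11*1 = 11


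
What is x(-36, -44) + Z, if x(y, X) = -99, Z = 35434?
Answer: 35335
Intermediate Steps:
x(-36, -44) + Z = -99 + 35434 = 35335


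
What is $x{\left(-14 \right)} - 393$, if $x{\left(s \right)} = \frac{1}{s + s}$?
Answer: $- \frac{11005}{28} \approx -393.04$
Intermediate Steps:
$x{\left(s \right)} = \frac{1}{2 s}$
$x{\left(-14 \right)} - 393 = \frac{1}{2 \left(-14\right)} - 393 = \frac{1}{2} \left(- \frac{1}{14}\right) - 393 = - \frac{1}{28} - 393 = - \frac{11005}{28}$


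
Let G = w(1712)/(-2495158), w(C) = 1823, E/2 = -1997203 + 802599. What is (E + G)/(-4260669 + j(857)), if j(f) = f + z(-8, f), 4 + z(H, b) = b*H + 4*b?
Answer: 5961451456687/10637467372552 ≈ 0.56042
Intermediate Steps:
E = -2389208 (E = 2*(-1997203 + 802599) = 2*(-1194604) = -2389208)
z(H, b) = -4 + 4*b + H*b (z(H, b) = -4 + (b*H + 4*b) = -4 + (H*b + 4*b) = -4 + (4*b + H*b) = -4 + 4*b + H*b)
j(f) = -4 - 3*f (j(f) = f + (-4 + 4*f - 8*f) = f + (-4 - 4*f) = -4 - 3*f)
G = -1823/2495158 (G = 1823/(-2495158) = 1823*(-1/2495158) = -1823/2495158 ≈ -0.00073062)
(E + G)/(-4260669 + j(857)) = (-2389208 - 1823/2495158)/(-4260669 + (-4 - 3*857)) = -5961451456687/(2495158*(-4260669 + (-4 - 2571))) = -5961451456687/(2495158*(-4260669 - 2575)) = -5961451456687/2495158/(-4263244) = -5961451456687/2495158*(-1/4263244) = 5961451456687/10637467372552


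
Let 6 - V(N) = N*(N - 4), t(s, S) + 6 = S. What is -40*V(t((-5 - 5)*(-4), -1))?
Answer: 2840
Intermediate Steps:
t(s, S) = -6 + S
V(N) = 6 - N*(-4 + N) (V(N) = 6 - N*(N - 4) = 6 - N*(-4 + N))
-40*V(t((-5 - 5)*(-4), -1)) = -40*(6 - (-6 - 1)² + 4*(-6 - 1)) = -40*(6 - 1*(-7)² + 4*(-7)) = -40*(6 - 1*49 - 28) = -40*(6 - 49 - 28) = -40*(-71) = 2840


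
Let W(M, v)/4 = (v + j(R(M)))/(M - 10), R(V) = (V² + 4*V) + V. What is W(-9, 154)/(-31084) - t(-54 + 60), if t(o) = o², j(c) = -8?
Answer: -5315218/147649 ≈ -35.999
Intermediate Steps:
R(V) = V² + 5*V
W(M, v) = 4*(-8 + v)/(-10 + M) (W(M, v) = 4*((v - 8)/(M - 10)) = 4*((-8 + v)/(-10 + M)) = 4*(-8 + v)/(-10 + M))
W(-9, 154)/(-31084) - t(-54 + 60) = (4*(-8 + 154)/(-10 - 9))/(-31084) - (-54 + 60)² = (4*146/(-19))*(-1/31084) - 1*6² = (4*(-1/19)*146)*(-1/31084) - 1*36 = -584/19*(-1/31084) - 36 = 146/147649 - 36 = -5315218/147649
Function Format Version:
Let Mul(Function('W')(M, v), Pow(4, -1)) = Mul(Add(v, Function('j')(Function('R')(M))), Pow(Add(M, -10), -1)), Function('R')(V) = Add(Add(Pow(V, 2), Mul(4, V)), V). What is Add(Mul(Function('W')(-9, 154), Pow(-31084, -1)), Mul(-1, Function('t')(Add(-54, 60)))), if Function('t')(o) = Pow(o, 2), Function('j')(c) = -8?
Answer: Rational(-5315218, 147649) ≈ -35.999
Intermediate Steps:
Function('R')(V) = Add(Pow(V, 2), Mul(5, V))
Function('W')(M, v) = Mul(4, Pow(Add(-10, M), -1), Add(-8, v)) (Function('W')(M, v) = Mul(4, Mul(Add(v, -8), Pow(Add(M, -10), -1))) = Mul(4, Mul(Add(-8, v), Pow(Add(-10, M), -1))) = Mul(4, Mul(Pow(Add(-10, M), -1), Add(-8, v))) = Mul(4, Pow(Add(-10, M), -1), Add(-8, v)))
Add(Mul(Function('W')(-9, 154), Pow(-31084, -1)), Mul(-1, Function('t')(Add(-54, 60)))) = Add(Mul(Mul(4, Pow(Add(-10, -9), -1), Add(-8, 154)), Pow(-31084, -1)), Mul(-1, Pow(Add(-54, 60), 2))) = Add(Mul(Mul(4, Pow(-19, -1), 146), Rational(-1, 31084)), Mul(-1, Pow(6, 2))) = Add(Mul(Mul(4, Rational(-1, 19), 146), Rational(-1, 31084)), Mul(-1, 36)) = Add(Mul(Rational(-584, 19), Rational(-1, 31084)), -36) = Add(Rational(146, 147649), -36) = Rational(-5315218, 147649)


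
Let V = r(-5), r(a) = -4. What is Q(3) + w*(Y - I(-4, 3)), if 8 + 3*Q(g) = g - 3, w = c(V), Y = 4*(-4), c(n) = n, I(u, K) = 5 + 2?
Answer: 268/3 ≈ 89.333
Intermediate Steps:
V = -4
I(u, K) = 7
Y = -16
w = -4
Q(g) = -11/3 + g/3 (Q(g) = -8/3 + (g - 3)/3 = -8/3 + (-3 + g)/3 = -8/3 + (-1 + g/3) = -11/3 + g/3)
Q(3) + w*(Y - I(-4, 3)) = (-11/3 + (1/3)*3) - 4*(-16 - 1*7) = (-11/3 + 1) - 4*(-16 - 7) = -8/3 - 4*(-23) = -8/3 + 92 = 268/3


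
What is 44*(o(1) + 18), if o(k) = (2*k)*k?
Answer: 880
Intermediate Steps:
o(k) = 2*k**2
44*(o(1) + 18) = 44*(2*1**2 + 18) = 44*(2*1 + 18) = 44*(2 + 18) = 44*20 = 880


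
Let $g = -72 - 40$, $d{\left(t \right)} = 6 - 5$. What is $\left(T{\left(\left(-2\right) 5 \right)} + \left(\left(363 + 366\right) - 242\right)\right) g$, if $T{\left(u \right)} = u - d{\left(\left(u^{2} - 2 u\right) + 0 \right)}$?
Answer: $-53312$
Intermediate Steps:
$d{\left(t \right)} = 1$
$T{\left(u \right)} = -1 + u$ ($T{\left(u \right)} = u - 1 = -1 + u$)
$g = -112$ ($g = -72 - 40 = -112$)
$\left(T{\left(\left(-2\right) 5 \right)} + \left(\left(363 + 366\right) - 242\right)\right) g = \left(\left(-1 - 10\right) + \left(\left(363 + 366\right) - 242\right)\right) \left(-112\right) = \left(\left(-1 - 10\right) + \left(729 - 242\right)\right) \left(-112\right) = \left(-11 + 487\right) \left(-112\right) = 476 \left(-112\right) = -53312$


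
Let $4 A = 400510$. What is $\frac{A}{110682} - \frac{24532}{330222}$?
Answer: $\frac{919668257}{1107564588} \approx 0.83035$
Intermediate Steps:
$A = \frac{200255}{2}$ ($A = \frac{1}{4} \cdot 400510 = \frac{200255}{2} \approx 1.0013 \cdot 10^{5}$)
$\frac{A}{110682} - \frac{24532}{330222} = \frac{200255}{2 \cdot 110682} - \frac{24532}{330222} = \frac{200255}{2} \cdot \frac{1}{110682} - \frac{12266}{165111} = \frac{18205}{20124} - \frac{12266}{165111} = \frac{919668257}{1107564588}$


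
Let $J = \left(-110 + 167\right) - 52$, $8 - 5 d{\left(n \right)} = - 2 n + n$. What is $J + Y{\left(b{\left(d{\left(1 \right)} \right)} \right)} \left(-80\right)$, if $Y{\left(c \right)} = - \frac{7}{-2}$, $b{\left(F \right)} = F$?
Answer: $-275$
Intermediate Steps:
$d{\left(n \right)} = \frac{8}{5} + \frac{n}{5}$ ($d{\left(n \right)} = \frac{8}{5} - \frac{- 2 n + n}{5} = \frac{8}{5} - \frac{\left(-1\right) n}{5} = \frac{8}{5} + \frac{n}{5}$)
$Y{\left(c \right)} = \frac{7}{2}$ ($Y{\left(c \right)} = \left(-7\right) \left(- \frac{1}{2}\right) = \frac{7}{2}$)
$J = 5$ ($J = 57 - 52 = 5$)
$J + Y{\left(b{\left(d{\left(1 \right)} \right)} \right)} \left(-80\right) = 5 + \frac{7}{2} \left(-80\right) = 5 - 280 = -275$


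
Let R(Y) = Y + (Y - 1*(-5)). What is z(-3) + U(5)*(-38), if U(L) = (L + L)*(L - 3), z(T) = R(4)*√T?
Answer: -760 + 13*I*√3 ≈ -760.0 + 22.517*I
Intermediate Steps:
R(Y) = 5 + 2*Y (R(Y) = Y + (Y + 5) = Y + (5 + Y) = 5 + 2*Y)
z(T) = 13*√T (z(T) = (5 + 2*4)*√T = (5 + 8)*√T = 13*√T)
U(L) = 2*L*(-3 + L) (U(L) = (2*L)*(-3 + L) = 2*L*(-3 + L))
z(-3) + U(5)*(-38) = 13*√(-3) + (2*5*(-3 + 5))*(-38) = 13*(I*√3) + (2*5*2)*(-38) = 13*I*√3 + 20*(-38) = 13*I*√3 - 760 = -760 + 13*I*√3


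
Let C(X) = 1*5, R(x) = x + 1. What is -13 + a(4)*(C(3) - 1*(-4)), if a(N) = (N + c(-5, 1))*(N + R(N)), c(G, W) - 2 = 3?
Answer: 716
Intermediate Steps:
R(x) = 1 + x
C(X) = 5
c(G, W) = 5 (c(G, W) = 2 + 3 = 5)
a(N) = (1 + 2*N)*(5 + N) (a(N) = (N + 5)*(N + (1 + N)) = (5 + N)*(1 + 2*N) = (1 + 2*N)*(5 + N))
-13 + a(4)*(C(3) - 1*(-4)) = -13 + (5 + 2*4**2 + 11*4)*(5 - 1*(-4)) = -13 + (5 + 2*16 + 44)*(5 + 4) = -13 + (5 + 32 + 44)*9 = -13 + 81*9 = -13 + 729 = 716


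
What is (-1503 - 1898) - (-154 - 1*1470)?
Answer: -1777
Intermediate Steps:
(-1503 - 1898) - (-154 - 1*1470) = -3401 - (-154 - 1470) = -3401 - 1*(-1624) = -3401 + 1624 = -1777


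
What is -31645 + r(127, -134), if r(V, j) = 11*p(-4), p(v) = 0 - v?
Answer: -31601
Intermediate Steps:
p(v) = -v
r(V, j) = 44 (r(V, j) = 11*(-1*(-4)) = 11*4 = 44)
-31645 + r(127, -134) = -31645 + 44 = -31601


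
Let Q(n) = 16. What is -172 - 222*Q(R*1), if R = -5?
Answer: -3724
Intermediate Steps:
-172 - 222*Q(R*1) = -172 - 222*16 = -172 - 3552 = -3724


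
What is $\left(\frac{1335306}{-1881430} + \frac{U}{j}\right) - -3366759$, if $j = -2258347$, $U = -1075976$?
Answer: $\frac{7152547353237704944}{2124460898105} \approx 3.3668 \cdot 10^{6}$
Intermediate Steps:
$\left(\frac{1335306}{-1881430} + \frac{U}{j}\right) - -3366759 = \left(\frac{1335306}{-1881430} - \frac{1075976}{-2258347}\right) - -3366759 = \left(1335306 \left(- \frac{1}{1881430}\right) - - \frac{1075976}{2258347}\right) + 3366759 = \left(- \frac{667653}{940715} + \frac{1075976}{2258347}\right) + 3366759 = - \frac{495605386751}{2124460898105} + 3366759 = \frac{7152547353237704944}{2124460898105}$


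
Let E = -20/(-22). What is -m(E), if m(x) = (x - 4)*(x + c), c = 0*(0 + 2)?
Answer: 340/121 ≈ 2.8099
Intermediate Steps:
c = 0 (c = 0*2 = 0)
E = 10/11 (E = -20*(-1/22) = 10/11 ≈ 0.90909)
m(x) = x*(-4 + x) (m(x) = (x - 4)*(x + 0) = (-4 + x)*x = x*(-4 + x))
-m(E) = -10*(-4 + 10/11)/11 = -10*(-34)/(11*11) = -1*(-340/121) = 340/121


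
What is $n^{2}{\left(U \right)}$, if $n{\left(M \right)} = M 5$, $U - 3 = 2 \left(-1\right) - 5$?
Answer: $400$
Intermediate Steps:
$U = -4$ ($U = 3 + \left(2 \left(-1\right) - 5\right) = 3 - 7 = -4$)
$n{\left(M \right)} = 5 M$
$n^{2}{\left(U \right)} = \left(5 \left(-4\right)\right)^{2} = \left(-20\right)^{2} = 400$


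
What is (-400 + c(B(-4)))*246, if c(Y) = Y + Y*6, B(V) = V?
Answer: -105288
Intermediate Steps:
c(Y) = 7*Y (c(Y) = Y + 6*Y = 7*Y)
(-400 + c(B(-4)))*246 = (-400 + 7*(-4))*246 = (-400 - 28)*246 = -428*246 = -105288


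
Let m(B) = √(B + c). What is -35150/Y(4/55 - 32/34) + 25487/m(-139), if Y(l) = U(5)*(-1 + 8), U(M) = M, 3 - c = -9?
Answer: -7030/7 - 25487*I*√127/127 ≈ -1004.3 - 2261.6*I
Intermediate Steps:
c = 12 (c = 3 - 1*(-9) = 3 + 9 = 12)
m(B) = √(12 + B) (m(B) = √(B + 12) = √(12 + B))
Y(l) = 35 (Y(l) = 5*(-1 + 8) = 5*7 = 35)
-35150/Y(4/55 - 32/34) + 25487/m(-139) = -35150/35 + 25487/(√(12 - 139)) = -35150*1/35 + 25487/(√(-127)) = -7030/7 + 25487/((I*√127)) = -7030/7 + 25487*(-I*√127/127) = -7030/7 - 25487*I*√127/127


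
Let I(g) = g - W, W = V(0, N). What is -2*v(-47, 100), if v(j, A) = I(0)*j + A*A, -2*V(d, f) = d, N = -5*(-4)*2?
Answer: -20000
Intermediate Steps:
N = 40 (N = 20*2 = 40)
V(d, f) = -d/2
W = 0 (W = -1/2*0 = 0)
I(g) = g (I(g) = g - 1*0 = g + 0 = g)
v(j, A) = A**2 (v(j, A) = 0*j + A*A = 0 + A**2 = A**2)
-2*v(-47, 100) = -2*100**2 = -2*10000 = -20000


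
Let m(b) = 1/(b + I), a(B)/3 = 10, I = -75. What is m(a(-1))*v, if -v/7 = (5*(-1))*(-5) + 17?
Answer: 98/15 ≈ 6.5333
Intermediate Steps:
a(B) = 30 (a(B) = 3*10 = 30)
v = -294 (v = -7*((5*(-1))*(-5) + 17) = -7*(-5*(-5) + 17) = -7*(25 + 17) = -7*42 = -294)
m(b) = 1/(-75 + b) (m(b) = 1/(b - 75) = 1/(-75 + b))
m(a(-1))*v = -294/(-75 + 30) = -294/(-45) = -1/45*(-294) = 98/15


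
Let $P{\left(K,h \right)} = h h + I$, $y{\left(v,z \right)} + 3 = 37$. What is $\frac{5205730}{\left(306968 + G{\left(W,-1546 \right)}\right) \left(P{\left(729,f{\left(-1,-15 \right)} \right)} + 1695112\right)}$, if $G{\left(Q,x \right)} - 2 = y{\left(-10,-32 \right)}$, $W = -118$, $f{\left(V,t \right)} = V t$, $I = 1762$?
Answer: $\frac{2602865}{260508090698} \approx 9.9915 \cdot 10^{-6}$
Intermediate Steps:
$y{\left(v,z \right)} = 34$ ($y{\left(v,z \right)} = -3 + 37 = 34$)
$P{\left(K,h \right)} = 1762 + h^{2}$ ($P{\left(K,h \right)} = h h + 1762 = h^{2} + 1762 = 1762 + h^{2}$)
$G{\left(Q,x \right)} = 36$ ($G{\left(Q,x \right)} = 2 + 34 = 36$)
$\frac{5205730}{\left(306968 + G{\left(W,-1546 \right)}\right) \left(P{\left(729,f{\left(-1,-15 \right)} \right)} + 1695112\right)} = \frac{5205730}{\left(306968 + 36\right) \left(\left(1762 + \left(\left(-1\right) \left(-15\right)\right)^{2}\right) + 1695112\right)} = \frac{5205730}{307004 \left(\left(1762 + 15^{2}\right) + 1695112\right)} = \frac{5205730}{307004 \left(\left(1762 + 225\right) + 1695112\right)} = \frac{5205730}{307004 \left(1987 + 1695112\right)} = \frac{5205730}{307004 \cdot 1697099} = \frac{5205730}{521016181396} = 5205730 \cdot \frac{1}{521016181396} = \frac{2602865}{260508090698}$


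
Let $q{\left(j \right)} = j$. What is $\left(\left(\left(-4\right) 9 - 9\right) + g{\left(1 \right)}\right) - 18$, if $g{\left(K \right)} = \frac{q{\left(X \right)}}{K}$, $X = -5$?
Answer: $-68$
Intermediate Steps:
$g{\left(K \right)} = - \frac{5}{K}$
$\left(\left(\left(-4\right) 9 - 9\right) + g{\left(1 \right)}\right) - 18 = \left(\left(\left(-4\right) 9 - 9\right) - \frac{5}{1}\right) - 18 = \left(\left(-36 - 9\right) - 5\right) - 18 = \left(-45 - 5\right) - 18 = -50 - 18 = -68$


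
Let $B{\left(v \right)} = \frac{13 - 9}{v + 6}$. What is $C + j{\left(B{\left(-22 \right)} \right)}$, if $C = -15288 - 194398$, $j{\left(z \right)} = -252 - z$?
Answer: $- \frac{839751}{4} \approx -2.0994 \cdot 10^{5}$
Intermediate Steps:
$B{\left(v \right)} = \frac{4}{6 + v}$
$C = -209686$
$C + j{\left(B{\left(-22 \right)} \right)} = -209686 - \left(252 + \frac{4}{6 - 22}\right) = -209686 - \left(252 + \frac{4}{-16}\right) = -209686 - \left(252 + 4 \left(- \frac{1}{16}\right)\right) = -209686 - \frac{1007}{4} = - \frac{839751}{4}$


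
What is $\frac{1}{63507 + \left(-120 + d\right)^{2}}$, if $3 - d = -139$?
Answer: $\frac{1}{63991} \approx 1.5627 \cdot 10^{-5}$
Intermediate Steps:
$d = 142$ ($d = 3 - -139 = 3 + 139 = 142$)
$\frac{1}{63507 + \left(-120 + d\right)^{2}} = \frac{1}{63507 + \left(-120 + 142\right)^{2}} = \frac{1}{63507 + 22^{2}} = \frac{1}{63507 + 484} = \frac{1}{63991}$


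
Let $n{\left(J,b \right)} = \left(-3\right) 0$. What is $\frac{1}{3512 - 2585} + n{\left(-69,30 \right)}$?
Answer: $\frac{1}{927} \approx 0.0010787$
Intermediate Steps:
$n{\left(J,b \right)} = 0$
$\frac{1}{3512 - 2585} + n{\left(-69,30 \right)} = \frac{1}{3512 - 2585} + 0 = \frac{1}{927} + 0 = \frac{1}{927}$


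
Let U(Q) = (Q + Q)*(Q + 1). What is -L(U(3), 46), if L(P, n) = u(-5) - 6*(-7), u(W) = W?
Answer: -37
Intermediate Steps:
U(Q) = 2*Q*(1 + Q) (U(Q) = (2*Q)*(1 + Q) = 2*Q*(1 + Q))
L(P, n) = 37 (L(P, n) = -5 - 6*(-7) = -5 - 1*(-42) = -5 + 42 = 37)
-L(U(3), 46) = -1*37 = -37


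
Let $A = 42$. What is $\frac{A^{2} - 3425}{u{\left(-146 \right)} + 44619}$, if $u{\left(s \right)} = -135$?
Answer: $- \frac{151}{4044} \approx -0.037339$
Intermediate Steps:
$\frac{A^{2} - 3425}{u{\left(-146 \right)} + 44619} = \frac{42^{2} - 3425}{-135 + 44619} = \frac{1764 - 3425}{44484} = \left(-1661\right) \frac{1}{44484} = - \frac{151}{4044}$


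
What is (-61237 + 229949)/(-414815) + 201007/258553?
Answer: 39759724969/107251662695 ≈ 0.37071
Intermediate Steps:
(-61237 + 229949)/(-414815) + 201007/258553 = 168712*(-1/414815) + 201007*(1/258553) = -168712/414815 + 201007/258553 = 39759724969/107251662695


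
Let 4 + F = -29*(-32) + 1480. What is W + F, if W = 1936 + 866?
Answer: 5206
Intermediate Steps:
W = 2802
F = 2404 (F = -4 + (-29*(-32) + 1480) = -4 + (928 + 1480) = -4 + 2408 = 2404)
W + F = 2802 + 2404 = 5206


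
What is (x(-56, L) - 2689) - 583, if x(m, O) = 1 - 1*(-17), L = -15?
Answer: -3254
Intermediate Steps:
x(m, O) = 18 (x(m, O) = 1 + 17 = 18)
(x(-56, L) - 2689) - 583 = (18 - 2689) - 583 = -2671 - 583 = -3254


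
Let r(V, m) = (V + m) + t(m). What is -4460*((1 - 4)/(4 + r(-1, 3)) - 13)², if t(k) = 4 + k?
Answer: -131944640/169 ≈ -7.8074e+5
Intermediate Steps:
r(V, m) = 4 + V + 2*m (r(V, m) = (V + m) + (4 + m) = 4 + V + 2*m)
-4460*((1 - 4)/(4 + r(-1, 3)) - 13)² = -4460*((1 - 4)/(4 + (4 - 1 + 2*3)) - 13)² = -4460*(-3/(4 + (4 - 1 + 6)) - 13)² = -4460*(-3/(4 + 9) - 13)² = -4460*(-3/13 - 13)² = -4460*(-172/13)² = -4460*29584/169 = -131944640/169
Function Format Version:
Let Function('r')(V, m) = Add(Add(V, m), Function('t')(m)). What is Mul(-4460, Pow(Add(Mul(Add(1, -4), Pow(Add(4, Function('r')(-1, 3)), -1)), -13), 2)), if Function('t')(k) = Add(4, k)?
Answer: Rational(-131944640, 169) ≈ -7.8074e+5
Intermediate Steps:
Function('r')(V, m) = Add(4, V, Mul(2, m)) (Function('r')(V, m) = Add(Add(V, m), Add(4, m)) = Add(4, V, Mul(2, m)))
Mul(-4460, Pow(Add(Mul(Add(1, -4), Pow(Add(4, Function('r')(-1, 3)), -1)), -13), 2)) = Mul(-4460, Pow(Add(Mul(Add(1, -4), Pow(Add(4, Add(4, -1, Mul(2, 3))), -1)), -13), 2)) = Mul(-4460, Pow(Add(Mul(-3, Pow(Add(4, Add(4, -1, 6)), -1)), -13), 2)) = Mul(-4460, Pow(Add(Mul(-3, Pow(Add(4, 9), -1)), -13), 2)) = Mul(-4460, Pow(Add(Mul(-3, Pow(13, -1)), -13), 2)) = Mul(-4460, Pow(Add(Mul(-3, Rational(1, 13)), -13), 2)) = Mul(-4460, Pow(Add(Rational(-3, 13), -13), 2)) = Mul(-4460, Pow(Rational(-172, 13), 2)) = Mul(-4460, Rational(29584, 169)) = Rational(-131944640, 169)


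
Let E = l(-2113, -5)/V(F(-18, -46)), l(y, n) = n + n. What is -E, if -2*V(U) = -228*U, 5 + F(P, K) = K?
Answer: -5/2907 ≈ -0.0017200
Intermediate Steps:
l(y, n) = 2*n
F(P, K) = -5 + K
V(U) = 114*U (V(U) = -(-114)*U = 114*U)
E = 5/2907 (E = (2*(-5))/((114*(-5 - 46))) = -10/(114*(-51)) = -10/(-5814) = -10*(-1/5814) = 5/2907 ≈ 0.0017200)
-E = -1*5/2907 = -5/2907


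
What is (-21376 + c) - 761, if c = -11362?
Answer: -33499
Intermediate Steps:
(-21376 + c) - 761 = (-21376 - 11362) - 761 = -32738 - 761 = -33499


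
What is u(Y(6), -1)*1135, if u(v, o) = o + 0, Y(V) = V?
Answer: -1135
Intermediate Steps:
u(v, o) = o
u(Y(6), -1)*1135 = -1*1135 = -1135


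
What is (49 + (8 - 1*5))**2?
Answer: 2704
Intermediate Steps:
(49 + (8 - 1*5))**2 = (49 + (8 - 5))**2 = (49 + 3)**2 = 52**2 = 2704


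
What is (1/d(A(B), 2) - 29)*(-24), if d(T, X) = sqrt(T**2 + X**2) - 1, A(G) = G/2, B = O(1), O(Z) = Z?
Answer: 8952/13 - 48*sqrt(17)/13 ≈ 673.39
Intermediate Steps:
B = 1
A(G) = G/2 (A(G) = G*(1/2) = G/2)
d(T, X) = -1 + sqrt(T**2 + X**2)
(1/d(A(B), 2) - 29)*(-24) = (1/(-1 + sqrt(((1/2)*1)**2 + 2**2)) - 29)*(-24) = (1/(-1 + sqrt((1/2)**2 + 4)) - 29)*(-24) = (1/(-1 + sqrt(1/4 + 4)) - 29)*(-24) = (1/(-1 + sqrt(17/4)) - 29)*(-24) = (1/(-1 + sqrt(17)/2) - 29)*(-24) = (-29 + 1/(-1 + sqrt(17)/2))*(-24) = 696 - 24/(-1 + sqrt(17)/2)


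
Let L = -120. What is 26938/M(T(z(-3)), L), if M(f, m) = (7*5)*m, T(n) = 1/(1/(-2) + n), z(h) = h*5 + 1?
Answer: -13469/2100 ≈ -6.4138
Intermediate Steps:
z(h) = 1 + 5*h (z(h) = 5*h + 1 = 1 + 5*h)
T(n) = 1/(-½ + n)
M(f, m) = 35*m
26938/M(T(z(-3)), L) = 26938/((35*(-120))) = 26938/(-4200) = 26938*(-1/4200) = -13469/2100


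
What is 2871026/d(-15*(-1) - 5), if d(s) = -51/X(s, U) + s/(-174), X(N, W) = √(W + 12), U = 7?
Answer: 11864514945/9843247 - 554135292747*√19/9843247 ≈ -2.4418e+5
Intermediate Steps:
X(N, W) = √(12 + W)
d(s) = -51*√19/19 - s/174 (d(s) = -51/√(12 + 7) + s/(-174) = -51*√19/19 + s*(-1/174) = -51*√19/19 - s/174)
2871026/d(-15*(-1) - 5) = 2871026/(-51*√19/19 - (-15*(-1) - 5)/174) = 2871026/(-51*√19/19 - (15 - 5)/174) = 2871026/(-51*√19/19 - 1/174*10) = 2871026/(-51*√19/19 - 5/87) = 2871026/(-5/87 - 51*√19/19)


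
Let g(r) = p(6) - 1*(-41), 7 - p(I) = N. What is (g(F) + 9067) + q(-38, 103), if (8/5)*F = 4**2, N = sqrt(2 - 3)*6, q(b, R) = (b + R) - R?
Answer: 9077 - 6*I ≈ 9077.0 - 6.0*I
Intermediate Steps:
q(b, R) = b (q(b, R) = (R + b) - R = b)
N = 6*I (N = sqrt(-1)*6 = I*6 = 6*I ≈ 6.0*I)
p(I) = 7 - 6*I
F = 10 (F = (5/8)*4**2 = (5/8)*16 = 10)
g(r) = 48 - 6*I (g(r) = (7 - 6*I) - 1*(-41) = (7 - 6*I) + 41 = 48 - 6*I)
(g(F) + 9067) + q(-38, 103) = ((48 - 6*I) + 9067) - 38 = (9115 - 6*I) - 38 = 9077 - 6*I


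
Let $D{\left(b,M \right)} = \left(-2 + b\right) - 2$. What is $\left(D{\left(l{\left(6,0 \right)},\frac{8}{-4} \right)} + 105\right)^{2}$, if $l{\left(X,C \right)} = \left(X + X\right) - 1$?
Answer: $12544$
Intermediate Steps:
$l{\left(X,C \right)} = -1 + 2 X$ ($l{\left(X,C \right)} = 2 X - 1 = -1 + 2 X$)
$D{\left(b,M \right)} = -4 + b$
$\left(D{\left(l{\left(6,0 \right)},\frac{8}{-4} \right)} + 105\right)^{2} = \left(\left(-4 + \left(-1 + 2 \cdot 6\right)\right) + 105\right)^{2} = \left(\left(-4 + \left(-1 + 12\right)\right) + 105\right)^{2} = \left(\left(-4 + 11\right) + 105\right)^{2} = \left(7 + 105\right)^{2} = 112^{2} = 12544$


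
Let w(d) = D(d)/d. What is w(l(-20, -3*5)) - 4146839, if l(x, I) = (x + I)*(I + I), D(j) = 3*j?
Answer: -4146836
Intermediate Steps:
l(x, I) = 2*I*(I + x) (l(x, I) = (I + x)*(2*I) = 2*I*(I + x))
w(d) = 3 (w(d) = (3*d)/d = 3)
w(l(-20, -3*5)) - 4146839 = 3 - 4146839 = -4146836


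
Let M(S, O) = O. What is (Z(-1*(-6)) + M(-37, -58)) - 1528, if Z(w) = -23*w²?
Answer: -2414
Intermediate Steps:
(Z(-1*(-6)) + M(-37, -58)) - 1528 = (-23*(-1*(-6))² - 58) - 1528 = (-23*6² - 58) - 1528 = (-23*36 - 58) - 1528 = (-828 - 58) - 1528 = -886 - 1528 = -2414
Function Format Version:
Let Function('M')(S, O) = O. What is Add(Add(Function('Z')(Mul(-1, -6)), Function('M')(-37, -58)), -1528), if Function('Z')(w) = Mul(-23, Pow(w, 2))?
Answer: -2414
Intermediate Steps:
Add(Add(Function('Z')(Mul(-1, -6)), Function('M')(-37, -58)), -1528) = Add(Add(Mul(-23, Pow(Mul(-1, -6), 2)), -58), -1528) = Add(Add(Mul(-23, Pow(6, 2)), -58), -1528) = Add(Add(Mul(-23, 36), -58), -1528) = Add(Add(-828, -58), -1528) = Add(-886, -1528) = -2414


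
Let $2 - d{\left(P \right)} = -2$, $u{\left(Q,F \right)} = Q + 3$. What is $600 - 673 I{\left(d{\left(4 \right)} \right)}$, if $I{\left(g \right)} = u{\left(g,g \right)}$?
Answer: $-4111$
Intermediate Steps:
$u{\left(Q,F \right)} = 3 + Q$
$d{\left(P \right)} = 4$ ($d{\left(P \right)} = 2 - -2 = 2 + 2 = 4$)
$I{\left(g \right)} = 3 + g$
$600 - 673 I{\left(d{\left(4 \right)} \right)} = 600 - 673 \left(3 + 4\right) = 600 - 4711 = -4111$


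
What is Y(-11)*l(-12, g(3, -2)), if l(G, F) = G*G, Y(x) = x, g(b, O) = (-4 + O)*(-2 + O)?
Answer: -1584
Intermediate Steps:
l(G, F) = G²
Y(-11)*l(-12, g(3, -2)) = -11*(-12)² = -11*144 = -1584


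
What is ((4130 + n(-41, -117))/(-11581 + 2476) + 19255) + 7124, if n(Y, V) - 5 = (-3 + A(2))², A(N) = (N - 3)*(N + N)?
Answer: 240176611/9105 ≈ 26379.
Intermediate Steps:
A(N) = 2*N*(-3 + N) (A(N) = (-3 + N)*(2*N) = 2*N*(-3 + N))
n(Y, V) = 54 (n(Y, V) = 5 + (-3 + 2*2*(-3 + 2))² = 5 + (-3 + 2*2*(-1))² = 5 + (-3 - 4)² = 5 + (-7)² = 5 + 49 = 54)
((4130 + n(-41, -117))/(-11581 + 2476) + 19255) + 7124 = ((4130 + 54)/(-11581 + 2476) + 19255) + 7124 = (4184/(-9105) + 19255) + 7124 = (4184*(-1/9105) + 19255) + 7124 = (-4184/9105 + 19255) + 7124 = 175312591/9105 + 7124 = 240176611/9105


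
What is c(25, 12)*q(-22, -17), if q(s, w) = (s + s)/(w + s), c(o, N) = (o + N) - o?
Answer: 176/13 ≈ 13.538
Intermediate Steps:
c(o, N) = N (c(o, N) = (N + o) - o = N)
q(s, w) = 2*s/(s + w) (q(s, w) = (2*s)/(s + w) = 2*s/(s + w))
c(25, 12)*q(-22, -17) = 12*(2*(-22)/(-22 - 17)) = 12*(2*(-22)/(-39)) = 12*(2*(-22)*(-1/39)) = 12*(44/39) = 176/13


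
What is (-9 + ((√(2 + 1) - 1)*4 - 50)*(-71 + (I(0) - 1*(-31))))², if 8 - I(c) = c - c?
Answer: 3004113 - 440064*√3 ≈ 2.2419e+6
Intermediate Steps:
I(c) = 8 (I(c) = 8 - (c - c) = 8 - 1*0 = 8 + 0 = 8)
(-9 + ((√(2 + 1) - 1)*4 - 50)*(-71 + (I(0) - 1*(-31))))² = (-9 + ((√(2 + 1) - 1)*4 - 50)*(-71 + (8 - 1*(-31))))² = (-9 + ((√3 - 1)*4 - 50)*(-71 + (8 + 31)))² = (-9 + ((-1 + √3)*4 - 50)*(-71 + 39))² = (-9 + ((-4 + 4*√3) - 50)*(-32))² = (-9 + (-54 + 4*√3)*(-32))² = (-9 + (1728 - 128*√3))² = (1719 - 128*√3)²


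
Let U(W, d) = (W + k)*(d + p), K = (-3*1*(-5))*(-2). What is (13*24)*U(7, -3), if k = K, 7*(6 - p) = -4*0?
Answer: -21528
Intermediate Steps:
p = 6 (p = 6 - (-4)*0/7 = 6 - ⅐*0 = 6 + 0 = 6)
K = -30 (K = -3*(-5)*(-2) = 15*(-2) = -30)
k = -30
U(W, d) = (-30 + W)*(6 + d) (U(W, d) = (W - 30)*(d + 6) = (-30 + W)*(6 + d))
(13*24)*U(7, -3) = (13*24)*(-180 - 30*(-3) + 6*7 + 7*(-3)) = 312*(-180 + 90 + 42 - 21) = 312*(-69) = -21528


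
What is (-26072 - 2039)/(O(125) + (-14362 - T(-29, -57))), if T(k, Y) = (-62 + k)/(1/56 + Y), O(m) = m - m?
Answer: 89702201/45834238 ≈ 1.9571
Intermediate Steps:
O(m) = 0
T(k, Y) = (-62 + k)/(1/56 + Y)
(-26072 - 2039)/(O(125) + (-14362 - T(-29, -57))) = (-26072 - 2039)/(0 + (-14362 - 56*(-62 - 29)/(1 + 56*(-57)))) = -28111/(0 + (-14362 - 56*(-91)/(1 - 3192))) = -28111/(0 + (-14362 - 56*(-91)/(-3191))) = -28111/(0 + (-14362 - 56*(-1)*(-91)/3191)) = -28111/(0 + (-14362 - 1*5096/3191)) = -28111/(0 + (-14362 - 5096/3191)) = -28111/(0 - 45834238/3191) = -28111/(-45834238/3191) = -28111*(-3191/45834238) = 89702201/45834238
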